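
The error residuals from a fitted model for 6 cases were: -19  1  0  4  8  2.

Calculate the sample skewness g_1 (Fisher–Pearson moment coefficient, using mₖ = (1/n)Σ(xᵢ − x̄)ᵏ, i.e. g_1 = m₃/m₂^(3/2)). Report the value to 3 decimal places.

-1.413

x̄ = (-19 + 1 + 0 + 4 + 8 + 2) / 6 = -0.6667
deviations (xᵢ − x̄): -18.3333, 1.6667, 0.6667, 4.6667, 8.6667, 2.6667
Σ(xᵢ − x̄)² = 443.3333 ⇒ m₂ = 443.3333/6 = 73.88889
Σ(xᵢ − x̄)³ = -5385.5556 ⇒ m₃ = -5385.5556/6 = -897.59259
m₂^(3/2) = 73.88889^(1.5) = 635.13889
g_1 = m₃ / m₂^(3/2) = -897.59259 / 635.13889 ≈ -1.413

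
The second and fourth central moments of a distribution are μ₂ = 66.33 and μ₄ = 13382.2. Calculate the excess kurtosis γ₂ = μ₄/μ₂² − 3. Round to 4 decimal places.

μ₂² = 66.33² = 4399.66890
μ₄/μ₂² = 13382.2 / 4399.66890 = 3.04164
γ₂ = 3.04164 − 3 ≈ 0.0416

0.0416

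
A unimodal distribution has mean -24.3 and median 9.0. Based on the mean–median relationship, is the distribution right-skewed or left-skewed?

left-skewed

mean − median = -24.3 − 9.0 = -33.3
mean < median ⇒ the longer tail is on the left ⇒ left-skewed (negatively skewed).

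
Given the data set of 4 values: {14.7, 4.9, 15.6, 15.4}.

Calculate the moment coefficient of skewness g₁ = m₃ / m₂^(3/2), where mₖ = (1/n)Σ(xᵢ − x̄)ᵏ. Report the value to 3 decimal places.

-1.136

x̄ = (14.7 + 4.9 + 15.6 + 15.4) / 4 = 12.6500
deviations (xᵢ − x̄): 2.0500, -7.7500, 2.9500, 2.7500
Σ(xᵢ − x̄)² = 80.5300 ⇒ m₂ = 80.5300/4 = 20.13250
Σ(xᵢ − x̄)³ = -410.4000 ⇒ m₃ = -410.4000/4 = -102.60000
m₂^(3/2) = 20.13250^(1.5) = 90.33303
g₁ = m₃ / m₂^(3/2) = -102.60000 / 90.33303 ≈ -1.136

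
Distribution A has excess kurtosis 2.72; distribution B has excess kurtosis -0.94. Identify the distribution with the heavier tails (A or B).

A

Higher excess kurtosis ⇒ heavier tails relative to the normal distribution.
2.72 vs -0.94: the larger is 2.72, so A has heavier tails. (A is leptokurtic — heavier-than-normal tails; the other is platykurtic.)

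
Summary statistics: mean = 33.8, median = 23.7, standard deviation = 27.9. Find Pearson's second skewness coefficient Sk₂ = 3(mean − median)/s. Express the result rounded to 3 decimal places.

1.086

Sk₂ = 3(33.8 − 23.7) / 27.9 = 3 × 10.1000 / 27.9
    = 30.3000 / 27.9 ≈ 1.086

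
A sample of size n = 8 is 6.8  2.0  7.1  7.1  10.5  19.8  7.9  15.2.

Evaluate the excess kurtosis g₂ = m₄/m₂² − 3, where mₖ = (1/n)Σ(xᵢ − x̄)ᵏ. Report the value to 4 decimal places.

-0.3806

x̄ = 9.5500
Σ(xᵢ − x̄)² = 217.1800 ⇒ m₂ = 27.14750
Σ(xᵢ − x̄)⁴ = 15443.9379 ⇒ m₄ = 1930.49223
m₂² = 736.98676
g₂ = m₄/m₂² − 3 = 2.61944 − 3 ≈ -0.3806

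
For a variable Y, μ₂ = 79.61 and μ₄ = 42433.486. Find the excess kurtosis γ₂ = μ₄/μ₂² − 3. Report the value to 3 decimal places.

μ₂² = 79.61² = 6337.75210
μ₄/μ₂² = 42433.486 / 6337.75210 = 6.69535
γ₂ = 6.69535 − 3 ≈ 3.695

3.695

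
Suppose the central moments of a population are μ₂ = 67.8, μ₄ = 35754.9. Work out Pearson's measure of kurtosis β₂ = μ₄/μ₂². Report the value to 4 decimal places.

7.7781

μ₂² = 67.8² = 4596.84000
μ₄/μ₂² = 35754.9 / 4596.84000 = 7.77815
β₂ ≈ 7.7781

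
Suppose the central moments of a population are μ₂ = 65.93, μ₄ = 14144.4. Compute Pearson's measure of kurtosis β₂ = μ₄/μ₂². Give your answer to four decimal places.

3.2540

μ₂² = 65.93² = 4346.76490
μ₄/μ₂² = 14144.4 / 4346.76490 = 3.25401
β₂ ≈ 3.2540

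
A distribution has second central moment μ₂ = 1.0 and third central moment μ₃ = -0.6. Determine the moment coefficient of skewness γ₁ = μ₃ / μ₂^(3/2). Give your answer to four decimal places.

-0.6000

σ = √μ₂ = √1.0 = 1.00000
σ³ = μ₂^(3/2) = 1.00000
γ₁ = μ₃/σ³ = -0.6 / 1.00000 ≈ -0.6000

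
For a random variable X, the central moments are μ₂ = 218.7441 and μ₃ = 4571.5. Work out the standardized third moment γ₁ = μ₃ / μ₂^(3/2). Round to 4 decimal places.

σ = √μ₂ = √218.7441 = 14.79000
σ³ = μ₂^(3/2) = 3235.22524
γ₁ = μ₃/σ³ = 4571.5 / 3235.22524 ≈ 1.4130

1.4130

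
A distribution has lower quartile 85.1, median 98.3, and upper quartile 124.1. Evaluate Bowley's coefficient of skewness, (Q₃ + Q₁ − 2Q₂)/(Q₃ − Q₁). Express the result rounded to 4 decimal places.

0.3231

numerator: Q₃ + Q₁ − 2Q₂ = 124.1 + 85.1 − 2×98.3 = 12.6000
denominator: Q₃ − Q₁ = 124.1 − 85.1 = 39.0000
Bowley skewness = 12.6000 / 39.0000 ≈ 0.3231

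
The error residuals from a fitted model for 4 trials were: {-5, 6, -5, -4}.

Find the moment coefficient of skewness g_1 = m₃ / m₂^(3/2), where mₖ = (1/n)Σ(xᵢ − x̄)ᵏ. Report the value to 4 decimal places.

x̄ = (-5 + 6 - 5 - 4) / 4 = -2.0000
deviations (xᵢ − x̄): -3.0000, 8.0000, -3.0000, -2.0000
Σ(xᵢ − x̄)² = 86.0000 ⇒ m₂ = 86.0000/4 = 21.50000
Σ(xᵢ − x̄)³ = 450.0000 ⇒ m₃ = 450.0000/4 = 112.50000
m₂^(3/2) = 21.50000^(1.5) = 99.69140
g_1 = m₃ / m₂^(3/2) = 112.50000 / 99.69140 ≈ 1.1285

1.1285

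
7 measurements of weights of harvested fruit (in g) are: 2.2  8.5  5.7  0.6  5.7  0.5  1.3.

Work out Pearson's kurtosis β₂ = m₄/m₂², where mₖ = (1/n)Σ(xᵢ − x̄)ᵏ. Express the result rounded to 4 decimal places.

1.7312

x̄ = 3.5000
Σ(xᵢ − x̄)² = 58.6200 ⇒ m₂ = 8.37429
Σ(xᵢ − x̄)⁴ = 849.8610 ⇒ m₄ = 121.40871
m₂² = 70.12866
β₂ = m₄/m₂² = 121.40871 / 70.12866 ≈ 1.7312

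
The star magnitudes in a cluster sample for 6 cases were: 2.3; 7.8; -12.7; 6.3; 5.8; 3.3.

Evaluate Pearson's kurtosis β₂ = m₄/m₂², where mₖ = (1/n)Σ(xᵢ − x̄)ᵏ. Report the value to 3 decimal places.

3.705

x̄ = 2.1333
Σ(xᵢ − x̄)² = 284.3333 ⇒ m₂ = 47.38889
Σ(xᵢ − x̄)⁴ = 49927.3611 ⇒ m₄ = 8321.22685
m₂² = 2245.70679
β₂ = m₄/m₂² = 8321.22685 / 2245.70679 ≈ 3.705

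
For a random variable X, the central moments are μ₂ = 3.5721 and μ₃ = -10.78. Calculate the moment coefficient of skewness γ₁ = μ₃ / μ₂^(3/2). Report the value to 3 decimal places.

-1.597

σ = √μ₂ = √3.5721 = 1.89000
σ³ = μ₂^(3/2) = 6.75127
γ₁ = μ₃/σ³ = -10.78 / 6.75127 ≈ -1.597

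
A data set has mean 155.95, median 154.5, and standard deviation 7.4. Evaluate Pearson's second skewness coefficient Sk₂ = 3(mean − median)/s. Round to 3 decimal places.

0.588

Sk₂ = 3(155.95 − 154.5) / 7.4 = 3 × 1.4500 / 7.4
    = 4.3500 / 7.4 ≈ 0.588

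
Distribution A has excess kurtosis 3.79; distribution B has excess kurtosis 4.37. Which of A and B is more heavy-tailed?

B

Higher excess kurtosis ⇒ heavier tails relative to the normal distribution.
3.79 vs 4.37: the larger is 4.37, so B has heavier tails.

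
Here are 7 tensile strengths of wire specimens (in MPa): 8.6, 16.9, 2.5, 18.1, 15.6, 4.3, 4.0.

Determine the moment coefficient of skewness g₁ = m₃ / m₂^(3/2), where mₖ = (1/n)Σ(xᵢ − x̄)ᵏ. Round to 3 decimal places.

x̄ = (8.6 + 16.9 + 2.5 + 18.1 + 15.6 + 4.3 + 4.0) / 7 = 10.0000
deviations (xᵢ − x̄): -1.4000, 6.9000, -7.5000, 8.1000, 5.6000, -5.7000, -6.0000
Σ(xᵢ − x̄)² = 271.2800 ⇒ m₂ = 271.2800/7 = 38.75429
Σ(xᵢ − x̄)³ = 209.7540 ⇒ m₃ = 209.7540/7 = 29.96486
m₂^(3/2) = 38.75429^(1.5) = 241.25682
g₁ = m₃ / m₂^(3/2) = 29.96486 / 241.25682 ≈ 0.124

0.124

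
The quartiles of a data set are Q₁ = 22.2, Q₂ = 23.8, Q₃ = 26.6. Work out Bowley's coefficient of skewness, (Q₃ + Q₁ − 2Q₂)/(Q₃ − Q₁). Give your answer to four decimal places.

0.2727

numerator: Q₃ + Q₁ − 2Q₂ = 26.6 + 22.2 − 2×23.8 = 1.2000
denominator: Q₃ − Q₁ = 26.6 − 22.2 = 4.4000
Bowley skewness = 1.2000 / 4.4000 ≈ 0.2727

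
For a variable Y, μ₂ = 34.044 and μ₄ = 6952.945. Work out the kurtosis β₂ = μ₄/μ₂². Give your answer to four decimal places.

5.9991

μ₂² = 34.044² = 1158.99394
μ₄/μ₂² = 6952.945 / 1158.99394 = 5.99912
β₂ ≈ 5.9991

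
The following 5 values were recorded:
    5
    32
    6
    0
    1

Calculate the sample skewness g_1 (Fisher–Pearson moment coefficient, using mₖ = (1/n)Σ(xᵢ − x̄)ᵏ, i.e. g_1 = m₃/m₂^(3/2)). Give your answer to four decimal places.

1.3623

x̄ = (5 + 32 + 6 + 0 + 1) / 5 = 8.8000
deviations (xᵢ − x̄): -3.8000, 23.2000, -2.8000, -8.8000, -7.8000
Σ(xᵢ − x̄)² = 698.8000 ⇒ m₂ = 698.8000/5 = 139.76000
Σ(xᵢ − x̄)³ = 11254.3200 ⇒ m₃ = 11254.3200/5 = 2250.86400
m₂^(3/2) = 139.76000^(1.5) = 1652.24459
g_1 = m₃ / m₂^(3/2) = 2250.86400 / 1652.24459 ≈ 1.3623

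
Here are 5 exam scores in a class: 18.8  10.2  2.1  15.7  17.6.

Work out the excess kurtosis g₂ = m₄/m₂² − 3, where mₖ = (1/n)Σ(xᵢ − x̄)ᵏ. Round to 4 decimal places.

x̄ = 12.8800
Σ(xᵢ − x̄)² = 188.6680 ⇒ m₂ = 37.73360
Σ(xᵢ − x̄)⁴ = 15343.7970 ⇒ m₄ = 3068.75941
m₂² = 1423.82457
g₂ = m₄/m₂² − 3 = 2.15529 − 3 ≈ -0.8447

-0.8447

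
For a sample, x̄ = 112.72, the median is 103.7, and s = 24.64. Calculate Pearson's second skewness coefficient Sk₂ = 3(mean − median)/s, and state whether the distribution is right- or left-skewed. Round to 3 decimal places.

1.098, right-skewed

Sk₂ = 3(112.72 − 103.7) / 24.64 = 3 × 9.0200 / 24.64
    = 27.0600 / 24.64 ≈ 1.098
Sk₂ > 0 ⇒ mean > median ⇒ right-skewed (positive skew).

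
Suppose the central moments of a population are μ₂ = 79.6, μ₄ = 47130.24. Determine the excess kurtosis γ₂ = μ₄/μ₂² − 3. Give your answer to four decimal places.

μ₂² = 79.6² = 6336.16000
μ₄/μ₂² = 47130.24 / 6336.16000 = 7.43830
γ₂ = 7.43830 − 3 ≈ 4.4383

4.4383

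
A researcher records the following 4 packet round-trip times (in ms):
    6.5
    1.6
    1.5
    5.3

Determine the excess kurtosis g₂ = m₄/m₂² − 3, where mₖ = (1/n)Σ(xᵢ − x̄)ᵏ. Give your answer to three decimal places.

x̄ = 3.7250
Σ(xᵢ − x̄)² = 19.6475 ⇒ m₂ = 4.91188
Σ(xᵢ − x̄)⁴ = 110.3527 ⇒ m₄ = 27.58817
m₂² = 24.12652
g₂ = m₄/m₂² − 3 = 1.14348 − 3 ≈ -1.857

-1.857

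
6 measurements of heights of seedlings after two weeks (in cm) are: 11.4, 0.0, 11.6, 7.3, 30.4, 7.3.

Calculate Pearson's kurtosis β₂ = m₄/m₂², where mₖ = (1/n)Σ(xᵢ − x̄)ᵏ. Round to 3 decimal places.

x̄ = 11.3333
Σ(xᵢ − x̄)² = 524.5933 ⇒ m₂ = 87.43222
Σ(xᵢ − x̄)⁴ = 149186.9774 ⇒ m₄ = 24864.49624
m₂² = 7644.39348
β₂ = m₄/m₂² = 24864.49624 / 7644.39348 ≈ 3.253

3.253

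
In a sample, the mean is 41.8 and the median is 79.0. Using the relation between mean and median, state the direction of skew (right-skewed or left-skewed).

mean − median = 41.8 − 79.0 = -37.2
mean < median ⇒ the longer tail is on the left ⇒ left-skewed (negatively skewed).

left-skewed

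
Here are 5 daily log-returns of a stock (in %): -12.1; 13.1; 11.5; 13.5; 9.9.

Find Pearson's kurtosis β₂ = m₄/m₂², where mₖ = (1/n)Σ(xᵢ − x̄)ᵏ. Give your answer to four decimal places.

x̄ = 7.1800
Σ(xᵢ − x̄)² = 472.7680 ⇒ m₂ = 94.55360
Σ(xᵢ − x̄)⁴ = 141401.2359 ⇒ m₄ = 28280.24717
m₂² = 8940.38327
β₂ = m₄/m₂² = 28280.24717 / 8940.38327 ≈ 3.1632

3.1632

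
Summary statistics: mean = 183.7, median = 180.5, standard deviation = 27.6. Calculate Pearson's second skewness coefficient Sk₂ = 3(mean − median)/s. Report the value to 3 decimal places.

Sk₂ = 3(183.7 − 180.5) / 27.6 = 3 × 3.2000 / 27.6
    = 9.6000 / 27.6 ≈ 0.348

0.348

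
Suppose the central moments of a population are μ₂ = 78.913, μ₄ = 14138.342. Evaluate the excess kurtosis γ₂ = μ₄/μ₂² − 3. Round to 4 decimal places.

μ₂² = 78.913² = 6227.26157
μ₄/μ₂² = 14138.342 / 6227.26157 = 2.27039
γ₂ = 2.27039 − 3 ≈ -0.7296

-0.7296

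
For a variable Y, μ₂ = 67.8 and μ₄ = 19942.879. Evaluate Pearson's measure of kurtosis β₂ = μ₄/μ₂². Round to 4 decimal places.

4.3384

μ₂² = 67.8² = 4596.84000
μ₄/μ₂² = 19942.879 / 4596.84000 = 4.33839
β₂ ≈ 4.3384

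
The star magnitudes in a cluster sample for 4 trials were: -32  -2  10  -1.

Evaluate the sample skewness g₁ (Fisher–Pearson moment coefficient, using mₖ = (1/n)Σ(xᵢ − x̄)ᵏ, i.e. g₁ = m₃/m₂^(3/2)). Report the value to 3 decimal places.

-0.828

x̄ = (-32 - 2 + 10 - 1) / 4 = -6.2500
deviations (xᵢ − x̄): -25.7500, 4.2500, 16.2500, 5.2500
Σ(xᵢ − x̄)² = 972.7500 ⇒ m₂ = 972.7500/4 = 243.18750
Σ(xᵢ − x̄)³ = -12561.3750 ⇒ m₃ = -12561.3750/4 = -3140.34375
m₂^(3/2) = 243.18750^(1.5) = 3792.38022
g₁ = m₃ / m₂^(3/2) = -3140.34375 / 3792.38022 ≈ -0.828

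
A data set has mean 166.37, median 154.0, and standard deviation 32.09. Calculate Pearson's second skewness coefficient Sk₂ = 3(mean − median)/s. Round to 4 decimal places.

1.1564

Sk₂ = 3(166.37 − 154.0) / 32.09 = 3 × 12.3700 / 32.09
    = 37.1100 / 32.09 ≈ 1.1564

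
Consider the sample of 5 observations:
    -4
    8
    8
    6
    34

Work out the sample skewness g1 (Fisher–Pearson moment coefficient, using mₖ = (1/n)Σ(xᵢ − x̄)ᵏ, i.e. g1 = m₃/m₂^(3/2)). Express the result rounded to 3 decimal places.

1.002

x̄ = (-4 + 8 + 8 + 6 + 34) / 5 = 10.4000
deviations (xᵢ − x̄): -14.4000, -2.4000, -2.4000, -4.4000, 23.6000
Σ(xᵢ − x̄)² = 795.2000 ⇒ m₂ = 795.2000/5 = 159.04000
Σ(xᵢ − x̄)³ = 10045.4400 ⇒ m₃ = 10045.4400/5 = 2009.08800
m₂^(3/2) = 159.04000^(1.5) = 2005.67033
g1 = m₃ / m₂^(3/2) = 2009.08800 / 2005.67033 ≈ 1.002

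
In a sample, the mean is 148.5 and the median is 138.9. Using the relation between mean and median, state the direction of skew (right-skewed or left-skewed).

right-skewed

mean − median = 148.5 − 138.9 = 9.6
mean > median ⇒ the longer tail is on the right ⇒ right-skewed (positively skewed).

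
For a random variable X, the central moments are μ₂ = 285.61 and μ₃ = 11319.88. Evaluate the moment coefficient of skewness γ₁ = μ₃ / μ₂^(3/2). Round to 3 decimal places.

2.345

σ = √μ₂ = √285.61 = 16.90000
σ³ = μ₂^(3/2) = 4826.80900
γ₁ = μ₃/σ³ = 11319.88 / 4826.80900 ≈ 2.345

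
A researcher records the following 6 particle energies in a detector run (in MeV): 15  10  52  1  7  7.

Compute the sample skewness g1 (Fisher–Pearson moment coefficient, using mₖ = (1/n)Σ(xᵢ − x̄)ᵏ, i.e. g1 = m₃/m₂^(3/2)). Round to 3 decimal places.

x̄ = (15 + 10 + 52 + 1 + 7 + 7) / 6 = 15.3333
deviations (xᵢ − x̄): -0.3333, -5.3333, 36.6667, -14.3333, -8.3333, -8.3333
Σ(xᵢ − x̄)² = 1717.3333 ⇒ m₂ = 1717.3333/6 = 286.22222
Σ(xᵢ − x̄)³ = 45042.4444 ⇒ m₃ = 45042.4444/6 = 7507.07407
m₂^(3/2) = 286.22222^(1.5) = 4842.33715
g1 = m₃ / m₂^(3/2) = 7507.07407 / 4842.33715 ≈ 1.550

1.550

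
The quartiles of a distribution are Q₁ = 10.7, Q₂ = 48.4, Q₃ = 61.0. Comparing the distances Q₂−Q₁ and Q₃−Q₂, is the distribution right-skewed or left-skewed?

left-skewed

Q₂ − Q₁ = 37.7;  Q₃ − Q₂ = 12.6
Q₂ − Q₁ > Q₃ − Q₂ ⇒ the lower half is more spread out ⇒ left-skewed.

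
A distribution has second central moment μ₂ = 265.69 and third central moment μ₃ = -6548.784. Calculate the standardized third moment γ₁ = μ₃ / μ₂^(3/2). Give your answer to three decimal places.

σ = √μ₂ = √265.69 = 16.30000
σ³ = μ₂^(3/2) = 4330.74700
γ₁ = μ₃/σ³ = -6548.784 / 4330.74700 ≈ -1.512

-1.512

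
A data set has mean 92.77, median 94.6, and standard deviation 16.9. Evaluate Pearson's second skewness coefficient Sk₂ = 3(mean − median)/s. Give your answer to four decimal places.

Sk₂ = 3(92.77 − 94.6) / 16.9 = 3 × -1.8300 / 16.9
    = -5.4900 / 16.9 ≈ -0.3249

-0.3249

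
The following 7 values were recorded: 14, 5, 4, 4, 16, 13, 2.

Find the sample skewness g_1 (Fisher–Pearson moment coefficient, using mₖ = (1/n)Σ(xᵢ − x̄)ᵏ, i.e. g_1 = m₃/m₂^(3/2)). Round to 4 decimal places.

0.2861

x̄ = (14 + 5 + 4 + 4 + 16 + 13 + 2) / 7 = 8.2857
deviations (xᵢ − x̄): 5.7143, -3.2857, -4.2857, -4.2857, 7.7143, 4.7143, -6.2857
Σ(xᵢ − x̄)² = 201.4286 ⇒ m₂ = 201.4286/7 = 28.77551
Σ(xᵢ − x̄)³ = 309.1837 ⇒ m₃ = 309.1837/7 = 44.16910
m₂^(3/2) = 28.77551^(1.5) = 154.35992
g_1 = m₃ / m₂^(3/2) = 44.16910 / 154.35992 ≈ 0.2861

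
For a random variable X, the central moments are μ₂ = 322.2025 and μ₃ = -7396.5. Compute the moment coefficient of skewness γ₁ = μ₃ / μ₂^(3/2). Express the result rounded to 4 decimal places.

-1.2789

σ = √μ₂ = √322.2025 = 17.95000
σ³ = μ₂^(3/2) = 5783.53487
γ₁ = μ₃/σ³ = -7396.5 / 5783.53487 ≈ -1.2789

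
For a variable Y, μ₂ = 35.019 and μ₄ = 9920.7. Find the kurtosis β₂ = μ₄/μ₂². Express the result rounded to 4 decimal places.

8.0897

μ₂² = 35.019² = 1226.33036
μ₄/μ₂² = 9920.7 / 1226.33036 = 8.08975
β₂ ≈ 8.0897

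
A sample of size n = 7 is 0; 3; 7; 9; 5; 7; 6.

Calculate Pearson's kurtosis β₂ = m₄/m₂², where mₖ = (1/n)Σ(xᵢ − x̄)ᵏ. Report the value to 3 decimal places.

x̄ = 5.2857
Σ(xᵢ − x̄)² = 53.4286 ⇒ m₂ = 7.63265
Σ(xᵢ − x̄)⁴ = 1015.7376 ⇒ m₄ = 145.10537
m₂² = 58.25739
β₂ = m₄/m₂² = 145.10537 / 58.25739 ≈ 2.491

2.491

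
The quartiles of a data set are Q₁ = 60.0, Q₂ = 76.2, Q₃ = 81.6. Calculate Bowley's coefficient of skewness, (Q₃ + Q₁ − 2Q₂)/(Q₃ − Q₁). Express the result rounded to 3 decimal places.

numerator: Q₃ + Q₁ − 2Q₂ = 81.6 + 60.0 − 2×76.2 = -10.8000
denominator: Q₃ − Q₁ = 81.6 − 60.0 = 21.6000
Bowley skewness = -10.8000 / 21.6000 ≈ -0.500

-0.500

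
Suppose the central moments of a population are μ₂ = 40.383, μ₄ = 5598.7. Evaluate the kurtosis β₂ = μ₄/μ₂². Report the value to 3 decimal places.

μ₂² = 40.383² = 1630.78669
μ₄/μ₂² = 5598.7 / 1630.78669 = 3.43313
β₂ ≈ 3.433

3.433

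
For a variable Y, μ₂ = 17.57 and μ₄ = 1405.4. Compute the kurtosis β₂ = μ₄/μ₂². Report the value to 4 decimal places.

μ₂² = 17.57² = 308.70490
μ₄/μ₂² = 1405.4 / 308.70490 = 4.55257
β₂ ≈ 4.5526

4.5526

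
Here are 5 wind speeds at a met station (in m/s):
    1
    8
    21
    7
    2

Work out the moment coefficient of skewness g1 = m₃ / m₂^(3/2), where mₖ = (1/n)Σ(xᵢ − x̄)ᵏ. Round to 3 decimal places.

x̄ = (1 + 8 + 21 + 7 + 2) / 5 = 7.8000
deviations (xᵢ − x̄): -6.8000, 0.2000, 13.2000, -0.8000, -5.8000
Σ(xᵢ − x̄)² = 254.8000 ⇒ m₂ = 254.8000/5 = 50.96000
Σ(xᵢ − x̄)³ = 1789.9200 ⇒ m₃ = 1789.9200/5 = 357.98400
m₂^(3/2) = 50.96000^(1.5) = 363.78445
g1 = m₃ / m₂^(3/2) = 357.98400 / 363.78445 ≈ 0.984

0.984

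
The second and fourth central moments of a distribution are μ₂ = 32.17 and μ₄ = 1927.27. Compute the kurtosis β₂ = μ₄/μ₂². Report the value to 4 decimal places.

μ₂² = 32.17² = 1034.90890
μ₄/μ₂² = 1927.27 / 1034.90890 = 1.86226
β₂ ≈ 1.8623

1.8623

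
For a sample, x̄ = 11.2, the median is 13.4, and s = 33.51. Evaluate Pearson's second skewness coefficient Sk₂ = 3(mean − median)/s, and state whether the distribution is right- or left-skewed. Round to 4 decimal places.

Sk₂ = 3(11.2 − 13.4) / 33.51 = 3 × -2.2000 / 33.51
    = -6.6000 / 33.51 ≈ -0.1970
Sk₂ < 0 ⇒ mean < median ⇒ left-skewed (negative skew).

-0.1970, left-skewed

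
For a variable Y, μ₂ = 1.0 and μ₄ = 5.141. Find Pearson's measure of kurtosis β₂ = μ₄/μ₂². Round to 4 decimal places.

μ₂² = 1.0² = 1.00000
μ₄/μ₂² = 5.141 / 1.00000 = 5.14100
β₂ ≈ 5.1410

5.1410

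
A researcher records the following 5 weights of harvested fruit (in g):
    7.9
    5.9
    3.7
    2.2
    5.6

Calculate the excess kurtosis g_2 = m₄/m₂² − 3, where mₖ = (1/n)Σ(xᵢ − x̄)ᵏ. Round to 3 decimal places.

x̄ = 5.0600
Σ(xᵢ − x̄)² = 19.0920 ⇒ m₂ = 3.81840
Σ(xᵢ − x̄)⁴ = 135.9637 ⇒ m₄ = 27.19274
m₂² = 14.58018
g_2 = m₄/m₂² − 3 = 1.86505 − 3 ≈ -1.135

-1.135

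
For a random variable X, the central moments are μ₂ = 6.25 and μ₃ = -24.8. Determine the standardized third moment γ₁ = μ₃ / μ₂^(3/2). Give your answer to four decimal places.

σ = √μ₂ = √6.25 = 2.50000
σ³ = μ₂^(3/2) = 15.62500
γ₁ = μ₃/σ³ = -24.8 / 15.62500 ≈ -1.5872

-1.5872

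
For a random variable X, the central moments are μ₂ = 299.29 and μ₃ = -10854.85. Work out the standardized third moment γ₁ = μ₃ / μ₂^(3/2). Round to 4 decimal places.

-2.0965

σ = √μ₂ = √299.29 = 17.30000
σ³ = μ₂^(3/2) = 5177.71700
γ₁ = μ₃/σ³ = -10854.85 / 5177.71700 ≈ -2.0965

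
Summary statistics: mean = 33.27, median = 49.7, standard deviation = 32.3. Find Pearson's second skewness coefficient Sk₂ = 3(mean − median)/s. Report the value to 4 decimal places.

Sk₂ = 3(33.27 − 49.7) / 32.3 = 3 × -16.4300 / 32.3
    = -49.2900 / 32.3 ≈ -1.5260

-1.5260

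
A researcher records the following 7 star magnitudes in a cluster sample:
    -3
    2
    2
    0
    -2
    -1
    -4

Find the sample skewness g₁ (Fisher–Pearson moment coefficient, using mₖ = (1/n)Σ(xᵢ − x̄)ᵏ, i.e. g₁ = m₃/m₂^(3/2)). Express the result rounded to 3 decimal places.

0.069

x̄ = (-3 + 2 + 2 + 0 - 2 - 1 - 4) / 7 = -0.8571
deviations (xᵢ − x̄): -2.1429, 2.8571, 2.8571, 0.8571, -1.1429, -0.1429, -3.1429
Σ(xᵢ − x̄)² = 32.8571 ⇒ m₂ = 32.8571/7 = 4.69388
Σ(xᵢ − x̄)³ = 4.8980 ⇒ m₃ = 4.8980/7 = 0.69971
m₂^(3/2) = 4.69388^(1.5) = 10.16945
g₁ = m₃ / m₂^(3/2) = 0.69971 / 10.16945 ≈ 0.069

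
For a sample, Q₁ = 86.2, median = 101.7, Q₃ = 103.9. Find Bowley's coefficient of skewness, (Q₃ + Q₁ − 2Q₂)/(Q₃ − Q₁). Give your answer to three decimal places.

-0.751

numerator: Q₃ + Q₁ − 2Q₂ = 103.9 + 86.2 − 2×101.7 = -13.3000
denominator: Q₃ − Q₁ = 103.9 − 86.2 = 17.7000
Bowley skewness = -13.3000 / 17.7000 ≈ -0.751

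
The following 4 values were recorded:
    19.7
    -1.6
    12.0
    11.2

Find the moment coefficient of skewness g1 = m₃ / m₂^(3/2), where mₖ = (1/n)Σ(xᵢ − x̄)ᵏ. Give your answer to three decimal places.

x̄ = (19.7 - 1.6 + 12.0 + 11.2) / 4 = 10.3250
deviations (xᵢ − x̄): 9.3750, -11.9250, 1.6750, 0.8750
Σ(xᵢ − x̄)² = 233.6675 ⇒ m₂ = 233.6675/4 = 58.41687
Σ(xᵢ − x̄)³ = -866.4581 ⇒ m₃ = -866.4581/4 = -216.61453
m₂^(3/2) = 58.41687^(1.5) = 446.48563
g1 = m₃ / m₂^(3/2) = -216.61453 / 446.48563 ≈ -0.485

-0.485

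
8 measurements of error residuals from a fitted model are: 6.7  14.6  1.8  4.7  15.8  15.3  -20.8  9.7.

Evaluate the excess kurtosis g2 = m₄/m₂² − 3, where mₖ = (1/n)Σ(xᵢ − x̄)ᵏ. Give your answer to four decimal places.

x̄ = 5.9750
Σ(xᵢ − x̄)² = 1008.2350 ⇒ m₂ = 126.02937
Σ(xᵢ − x̄)⁴ = 536859.1921 ⇒ m₄ = 67107.39901
m₂² = 15883.40336
g2 = m₄/m₂² − 3 = 4.22500 − 3 ≈ 1.2250

1.2250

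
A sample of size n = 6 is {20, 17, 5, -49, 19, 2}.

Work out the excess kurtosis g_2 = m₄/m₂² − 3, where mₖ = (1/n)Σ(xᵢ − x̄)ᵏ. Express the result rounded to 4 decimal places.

x̄ = 2.3333
Σ(xᵢ − x̄)² = 3447.3333 ⇒ m₂ = 574.55556
Σ(xᵢ − x̄)⁴ = 7164707.7778 ⇒ m₄ = 1194117.96296
m₂² = 330114.08642
g_2 = m₄/m₂² − 3 = 3.61729 − 3 ≈ 0.6173

0.6173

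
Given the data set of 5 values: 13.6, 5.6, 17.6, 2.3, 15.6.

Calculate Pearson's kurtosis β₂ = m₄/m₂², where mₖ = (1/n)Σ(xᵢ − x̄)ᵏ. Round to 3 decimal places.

x̄ = 10.9400
Σ(xᵢ − x̄)² = 176.3120 ⇒ m₂ = 35.26240
Σ(xᵢ − x̄)⁴ = 8874.7529 ⇒ m₄ = 1774.95057
m₂² = 1243.43685
β₂ = m₄/m₂² = 1774.95057 / 1243.43685 ≈ 1.427

1.427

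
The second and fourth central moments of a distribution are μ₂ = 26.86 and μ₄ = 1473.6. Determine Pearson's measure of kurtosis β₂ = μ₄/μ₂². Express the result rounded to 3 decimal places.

2.043

μ₂² = 26.86² = 721.45960
μ₄/μ₂² = 1473.6 / 721.45960 = 2.04253
β₂ ≈ 2.043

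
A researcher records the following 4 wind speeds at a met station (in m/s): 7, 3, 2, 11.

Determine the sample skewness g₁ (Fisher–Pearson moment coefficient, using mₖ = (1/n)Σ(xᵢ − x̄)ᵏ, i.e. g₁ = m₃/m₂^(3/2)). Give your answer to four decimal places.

x̄ = (7 + 3 + 2 + 11) / 4 = 5.7500
deviations (xᵢ − x̄): 1.2500, -2.7500, -3.7500, 5.2500
Σ(xᵢ − x̄)² = 50.7500 ⇒ m₂ = 50.7500/4 = 12.68750
Σ(xᵢ − x̄)³ = 73.1250 ⇒ m₃ = 73.1250/4 = 18.28125
m₂^(3/2) = 12.68750^(1.5) = 45.19226
g₁ = m₃ / m₂^(3/2) = 18.28125 / 45.19226 ≈ 0.4045

0.4045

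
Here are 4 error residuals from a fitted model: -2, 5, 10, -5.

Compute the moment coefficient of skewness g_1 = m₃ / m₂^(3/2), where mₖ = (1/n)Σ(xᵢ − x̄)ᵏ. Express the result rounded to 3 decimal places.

0.163

x̄ = (-2 + 5 + 10 - 5) / 4 = 2.0000
deviations (xᵢ − x̄): -4.0000, 3.0000, 8.0000, -7.0000
Σ(xᵢ − x̄)² = 138.0000 ⇒ m₂ = 138.0000/4 = 34.50000
Σ(xᵢ − x̄)³ = 132.0000 ⇒ m₃ = 132.0000/4 = 33.00000
m₂^(3/2) = 34.50000^(1.5) = 202.64162
g_1 = m₃ / m₂^(3/2) = 33.00000 / 202.64162 ≈ 0.163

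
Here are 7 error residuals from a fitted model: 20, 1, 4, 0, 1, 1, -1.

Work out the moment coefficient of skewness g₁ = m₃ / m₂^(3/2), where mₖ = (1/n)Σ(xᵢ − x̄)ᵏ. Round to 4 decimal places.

x̄ = (20 + 1 + 4 + 0 + 1 + 1 - 1) / 7 = 3.7143
deviations (xᵢ − x̄): 16.2857, -2.7143, 0.2857, -3.7143, -2.7143, -2.7143, -4.7143
Σ(xᵢ − x̄)² = 323.4286 ⇒ m₂ = 323.4286/7 = 46.20408
Σ(xᵢ − x̄)³ = 4103.3878 ⇒ m₃ = 4103.3878/7 = 586.19825
m₂^(3/2) = 46.20408^(1.5) = 314.06570
g₁ = m₃ / m₂^(3/2) = 586.19825 / 314.06570 ≈ 1.8665

1.8665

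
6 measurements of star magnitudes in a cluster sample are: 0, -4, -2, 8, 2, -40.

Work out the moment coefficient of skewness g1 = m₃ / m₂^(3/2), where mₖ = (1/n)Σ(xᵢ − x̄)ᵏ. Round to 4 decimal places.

x̄ = (0 - 4 - 2 + 8 + 2 - 40) / 6 = -6.0000
deviations (xᵢ − x̄): 6.0000, 2.0000, 4.0000, 14.0000, 8.0000, -34.0000
Σ(xᵢ − x̄)² = 1472.0000 ⇒ m₂ = 1472.0000/6 = 245.33333
Σ(xᵢ − x̄)³ = -35760.0000 ⇒ m₃ = -35760.0000/6 = -5960.00000
m₂^(3/2) = 245.33333^(1.5) = 3842.68548
g1 = m₃ / m₂^(3/2) = -5960.00000 / 3842.68548 ≈ -1.5510

-1.5510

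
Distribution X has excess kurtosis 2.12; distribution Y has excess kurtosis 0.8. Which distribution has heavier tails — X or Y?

Higher excess kurtosis ⇒ heavier tails relative to the normal distribution.
2.12 vs 0.8: the larger is 2.12, so X has heavier tails.

X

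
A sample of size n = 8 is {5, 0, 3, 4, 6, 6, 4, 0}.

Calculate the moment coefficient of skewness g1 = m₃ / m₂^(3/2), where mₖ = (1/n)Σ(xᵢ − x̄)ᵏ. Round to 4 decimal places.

-0.5702

x̄ = (5 + 0 + 3 + 4 + 6 + 6 + 4 + 0) / 8 = 3.5000
deviations (xᵢ − x̄): 1.5000, -3.5000, -0.5000, 0.5000, 2.5000, 2.5000, 0.5000, -3.5000
Σ(xᵢ − x̄)² = 40.0000 ⇒ m₂ = 40.0000/8 = 5.00000
Σ(xᵢ − x̄)³ = -51.0000 ⇒ m₃ = -51.0000/8 = -6.37500
m₂^(3/2) = 5.00000^(1.5) = 11.18034
g1 = m₃ / m₂^(3/2) = -6.37500 / 11.18034 ≈ -0.5702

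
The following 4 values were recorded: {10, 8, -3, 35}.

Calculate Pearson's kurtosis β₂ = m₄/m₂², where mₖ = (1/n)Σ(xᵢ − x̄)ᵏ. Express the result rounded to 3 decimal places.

2.105

x̄ = 12.5000
Σ(xᵢ − x̄)² = 773.0000 ⇒ m₂ = 193.25000
Σ(xᵢ − x̄)⁴ = 314458.2500 ⇒ m₄ = 78614.56250
m₂² = 37345.56250
β₂ = m₄/m₂² = 78614.56250 / 37345.56250 ≈ 2.105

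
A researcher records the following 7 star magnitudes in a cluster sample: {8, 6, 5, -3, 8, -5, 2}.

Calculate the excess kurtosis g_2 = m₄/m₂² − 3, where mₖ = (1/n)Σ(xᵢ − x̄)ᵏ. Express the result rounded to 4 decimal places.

-1.2458

x̄ = 3.0000
Σ(xᵢ − x̄)² = 164.0000 ⇒ m₂ = 23.42857
Σ(xᵢ − x̄)⁴ = 6740.0000 ⇒ m₄ = 962.85714
m₂² = 548.89796
g_2 = m₄/m₂² − 3 = 1.75416 − 3 ≈ -1.2458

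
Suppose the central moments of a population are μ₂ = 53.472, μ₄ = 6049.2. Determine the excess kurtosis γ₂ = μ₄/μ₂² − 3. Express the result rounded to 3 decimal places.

-0.884

μ₂² = 53.472² = 2859.25478
μ₄/μ₂² = 6049.2 / 2859.25478 = 2.11566
γ₂ = 2.11566 − 3 ≈ -0.884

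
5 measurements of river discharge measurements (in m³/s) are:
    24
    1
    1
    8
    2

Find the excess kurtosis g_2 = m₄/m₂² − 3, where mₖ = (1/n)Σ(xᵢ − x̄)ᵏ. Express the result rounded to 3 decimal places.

-0.215

x̄ = 7.2000
Σ(xᵢ − x̄)² = 386.8000 ⇒ m₂ = 77.36000
Σ(xᵢ − x̄)⁴ = 83346.2560 ⇒ m₄ = 16669.25120
m₂² = 5984.56960
g_2 = m₄/m₂² − 3 = 2.78537 − 3 ≈ -0.215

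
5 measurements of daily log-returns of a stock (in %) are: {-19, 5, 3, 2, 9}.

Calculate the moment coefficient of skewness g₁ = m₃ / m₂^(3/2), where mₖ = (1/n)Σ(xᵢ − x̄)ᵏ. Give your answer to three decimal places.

x̄ = (-19 + 5 + 3 + 2 + 9) / 5 = 0.0000
deviations (xᵢ − x̄): -19.0000, 5.0000, 3.0000, 2.0000, 9.0000
Σ(xᵢ − x̄)² = 480.0000 ⇒ m₂ = 480.0000/5 = 96.00000
Σ(xᵢ − x̄)³ = -5970.0000 ⇒ m₃ = -5970.0000/5 = -1194.00000
m₂^(3/2) = 96.00000^(1.5) = 940.60406
g₁ = m₃ / m₂^(3/2) = -1194.00000 / 940.60406 ≈ -1.269

-1.269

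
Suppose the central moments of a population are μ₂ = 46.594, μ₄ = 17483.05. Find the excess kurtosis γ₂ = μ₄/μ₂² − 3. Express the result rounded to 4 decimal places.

5.0530

μ₂² = 46.594² = 2171.00084
μ₄/μ₂² = 17483.05 / 2171.00084 = 8.05299
γ₂ = 8.05299 − 3 ≈ 5.0530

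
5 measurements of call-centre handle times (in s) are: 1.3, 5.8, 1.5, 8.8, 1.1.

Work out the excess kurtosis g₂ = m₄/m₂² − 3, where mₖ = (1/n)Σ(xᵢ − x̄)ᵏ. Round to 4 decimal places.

-1.2517

x̄ = 3.7000
Σ(xᵢ − x̄)² = 47.7800 ⇒ m₂ = 9.55600
Σ(xᵢ − x̄)⁴ = 798.2690 ⇒ m₄ = 159.65380
m₂² = 91.31714
g₂ = m₄/m₂² − 3 = 1.74834 − 3 ≈ -1.2517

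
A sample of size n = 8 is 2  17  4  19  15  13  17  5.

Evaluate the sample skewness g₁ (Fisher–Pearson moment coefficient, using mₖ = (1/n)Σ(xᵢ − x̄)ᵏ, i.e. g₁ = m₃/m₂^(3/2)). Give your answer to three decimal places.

x̄ = (2 + 17 + 4 + 19 + 15 + 13 + 17 + 5) / 8 = 11.5000
deviations (xᵢ − x̄): -9.5000, 5.5000, -7.5000, 7.5000, 3.5000, 1.5000, 5.5000, -6.5000
Σ(xᵢ − x̄)² = 320.0000 ⇒ m₂ = 320.0000/8 = 40.00000
Σ(xᵢ − x̄)³ = -753.0000 ⇒ m₃ = -753.0000/8 = -94.12500
m₂^(3/2) = 40.00000^(1.5) = 252.98221
g₁ = m₃ / m₂^(3/2) = -94.12500 / 252.98221 ≈ -0.372

-0.372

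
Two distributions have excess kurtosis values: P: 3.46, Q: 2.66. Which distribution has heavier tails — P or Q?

Higher excess kurtosis ⇒ heavier tails relative to the normal distribution.
3.46 vs 2.66: the larger is 3.46, so P has heavier tails.

P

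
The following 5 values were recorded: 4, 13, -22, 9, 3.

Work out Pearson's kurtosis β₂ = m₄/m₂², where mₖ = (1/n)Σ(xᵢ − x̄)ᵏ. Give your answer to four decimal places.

x̄ = 1.4000
Σ(xᵢ − x̄)² = 749.2000 ⇒ m₂ = 149.84000
Σ(xᵢ − x̄)⁴ = 321316.8160 ⇒ m₄ = 64263.36320
m₂² = 22452.02560
β₂ = m₄/m₂² = 64263.36320 / 22452.02560 ≈ 2.8623

2.8623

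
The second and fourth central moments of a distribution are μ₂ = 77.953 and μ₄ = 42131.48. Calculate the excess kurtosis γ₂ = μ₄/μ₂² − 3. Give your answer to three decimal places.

μ₂² = 77.953² = 6076.67021
μ₄/μ₂² = 42131.48 / 6076.67021 = 6.93332
γ₂ = 6.93332 − 3 ≈ 3.933

3.933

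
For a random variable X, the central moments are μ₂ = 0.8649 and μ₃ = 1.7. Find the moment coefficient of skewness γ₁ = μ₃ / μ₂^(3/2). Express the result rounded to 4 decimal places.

σ = √μ₂ = √0.8649 = 0.93000
σ³ = μ₂^(3/2) = 0.80436
γ₁ = μ₃/σ³ = 1.7 / 0.80436 ≈ 2.1135

2.1135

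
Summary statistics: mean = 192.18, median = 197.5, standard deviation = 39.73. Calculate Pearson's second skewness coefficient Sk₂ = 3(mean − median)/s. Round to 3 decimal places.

Sk₂ = 3(192.18 − 197.5) / 39.73 = 3 × -5.3200 / 39.73
    = -15.9600 / 39.73 ≈ -0.402

-0.402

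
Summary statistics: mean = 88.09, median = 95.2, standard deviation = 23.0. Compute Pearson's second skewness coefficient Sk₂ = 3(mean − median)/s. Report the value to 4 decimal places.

-0.9274

Sk₂ = 3(88.09 − 95.2) / 23.0 = 3 × -7.1100 / 23.0
    = -21.3300 / 23.0 ≈ -0.9274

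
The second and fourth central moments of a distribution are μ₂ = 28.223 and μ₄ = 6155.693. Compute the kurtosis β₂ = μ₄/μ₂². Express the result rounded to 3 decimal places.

μ₂² = 28.223² = 796.53773
μ₄/μ₂² = 6155.693 / 796.53773 = 7.72806
β₂ ≈ 7.728

7.728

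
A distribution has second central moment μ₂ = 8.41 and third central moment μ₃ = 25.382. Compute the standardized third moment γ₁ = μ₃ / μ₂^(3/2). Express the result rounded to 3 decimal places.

σ = √μ₂ = √8.41 = 2.90000
σ³ = μ₂^(3/2) = 24.38900
γ₁ = μ₃/σ³ = 25.382 / 24.38900 ≈ 1.041

1.041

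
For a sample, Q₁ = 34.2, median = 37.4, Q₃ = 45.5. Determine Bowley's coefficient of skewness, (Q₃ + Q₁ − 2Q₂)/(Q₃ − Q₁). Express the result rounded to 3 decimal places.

0.434

numerator: Q₃ + Q₁ − 2Q₂ = 45.5 + 34.2 − 2×37.4 = 4.9000
denominator: Q₃ − Q₁ = 45.5 − 34.2 = 11.3000
Bowley skewness = 4.9000 / 11.3000 ≈ 0.434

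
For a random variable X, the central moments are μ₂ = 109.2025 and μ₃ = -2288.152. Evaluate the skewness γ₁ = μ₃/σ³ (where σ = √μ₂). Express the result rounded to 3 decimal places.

-2.005

σ = √μ₂ = √109.2025 = 10.45000
σ³ = μ₂^(3/2) = 1141.16613
γ₁ = μ₃/σ³ = -2288.152 / 1141.16613 ≈ -2.005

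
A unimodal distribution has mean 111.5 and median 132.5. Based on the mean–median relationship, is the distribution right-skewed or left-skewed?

left-skewed

mean − median = 111.5 − 132.5 = -21.0
mean < median ⇒ the longer tail is on the left ⇒ left-skewed (negatively skewed).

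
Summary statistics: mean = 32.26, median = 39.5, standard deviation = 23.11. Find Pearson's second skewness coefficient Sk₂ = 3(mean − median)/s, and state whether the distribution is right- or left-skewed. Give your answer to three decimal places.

-0.940, left-skewed

Sk₂ = 3(32.26 − 39.5) / 23.11 = 3 × -7.2400 / 23.11
    = -21.7200 / 23.11 ≈ -0.940
Sk₂ < 0 ⇒ mean < median ⇒ left-skewed (negative skew).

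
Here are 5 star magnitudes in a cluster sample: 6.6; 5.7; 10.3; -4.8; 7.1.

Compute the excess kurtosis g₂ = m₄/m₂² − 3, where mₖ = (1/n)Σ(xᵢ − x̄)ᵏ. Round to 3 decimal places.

x̄ = 4.9800
Σ(xᵢ − x̄)² = 131.5880 ⇒ m₂ = 26.31760
Σ(xᵢ − x̄)⁴ = 9976.9981 ⇒ m₄ = 1995.39962
m₂² = 692.61607
g₂ = m₄/m₂² − 3 = 2.88096 − 3 ≈ -0.119

-0.119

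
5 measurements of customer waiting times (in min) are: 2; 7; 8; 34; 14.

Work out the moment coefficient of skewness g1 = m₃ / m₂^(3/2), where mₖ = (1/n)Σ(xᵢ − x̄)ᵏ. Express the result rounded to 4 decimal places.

x̄ = (2 + 7 + 8 + 34 + 14) / 5 = 13.0000
deviations (xᵢ − x̄): -11.0000, -6.0000, -5.0000, 21.0000, 1.0000
Σ(xᵢ − x̄)² = 624.0000 ⇒ m₂ = 624.0000/5 = 124.80000
Σ(xᵢ − x̄)³ = 7590.0000 ⇒ m₃ = 7590.0000/5 = 1518.00000
m₂^(3/2) = 124.80000^(1.5) = 1394.18973
g1 = m₃ / m₂^(3/2) = 1518.00000 / 1394.18973 ≈ 1.0888

1.0888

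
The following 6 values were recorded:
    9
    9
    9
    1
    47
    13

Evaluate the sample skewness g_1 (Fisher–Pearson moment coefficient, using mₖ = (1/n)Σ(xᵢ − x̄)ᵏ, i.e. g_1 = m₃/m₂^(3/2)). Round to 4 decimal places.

1.5480

x̄ = (9 + 9 + 9 + 1 + 47 + 13) / 6 = 14.6667
deviations (xᵢ − x̄): -5.6667, -5.6667, -5.6667, -13.6667, 32.3333, -1.6667
Σ(xᵢ − x̄)² = 1331.3333 ⇒ m₂ = 1331.3333/6 = 221.88889
Σ(xᵢ − x̄)³ = 30699.5556 ⇒ m₃ = 30699.5556/6 = 5116.59259
m₂^(3/2) = 221.88889^(1.5) = 3305.24254
g_1 = m₃ / m₂^(3/2) = 5116.59259 / 3305.24254 ≈ 1.5480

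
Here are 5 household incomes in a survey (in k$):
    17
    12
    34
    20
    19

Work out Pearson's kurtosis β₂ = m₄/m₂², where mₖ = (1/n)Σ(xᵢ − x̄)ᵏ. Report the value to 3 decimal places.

x̄ = 20.4000
Σ(xᵢ − x̄)² = 269.2000 ⇒ m₂ = 53.84000
Σ(xᵢ − x̄)⁴ = 39326.4160 ⇒ m₄ = 7865.28320
m₂² = 2898.74560
β₂ = m₄/m₂² = 7865.28320 / 2898.74560 ≈ 2.713

2.713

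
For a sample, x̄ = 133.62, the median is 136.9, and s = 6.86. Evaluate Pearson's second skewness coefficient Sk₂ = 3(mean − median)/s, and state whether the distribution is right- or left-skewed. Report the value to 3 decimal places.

Sk₂ = 3(133.62 − 136.9) / 6.86 = 3 × -3.2800 / 6.86
    = -9.8400 / 6.86 ≈ -1.434
Sk₂ < 0 ⇒ mean < median ⇒ left-skewed (negative skew).

-1.434, left-skewed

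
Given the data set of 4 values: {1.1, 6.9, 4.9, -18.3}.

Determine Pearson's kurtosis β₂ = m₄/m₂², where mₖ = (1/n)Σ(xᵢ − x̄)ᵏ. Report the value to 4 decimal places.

x̄ = -1.3500
Σ(xᵢ − x̄)² = 400.4300 ⇒ m₂ = 100.10750
Σ(xᵢ − x̄)⁴ = 88737.1393 ⇒ m₄ = 22184.28483
m₂² = 10021.51156
β₂ = m₄/m₂² = 22184.28483 / 10021.51156 ≈ 2.2137

2.2137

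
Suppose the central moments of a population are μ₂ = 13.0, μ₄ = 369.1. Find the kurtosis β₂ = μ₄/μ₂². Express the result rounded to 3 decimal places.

2.184

μ₂² = 13.0² = 169.00000
μ₄/μ₂² = 369.1 / 169.00000 = 2.18402
β₂ ≈ 2.184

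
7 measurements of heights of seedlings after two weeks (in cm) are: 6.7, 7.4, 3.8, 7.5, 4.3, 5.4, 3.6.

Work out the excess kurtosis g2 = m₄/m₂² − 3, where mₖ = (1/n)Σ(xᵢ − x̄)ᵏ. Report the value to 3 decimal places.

x̄ = 5.5286
Σ(xᵢ − x̄)² = 16.9943 ⇒ m₂ = 2.42776
Σ(xᵢ − x̄)⁴ = 54.2942 ⇒ m₄ = 7.75631
m₂² = 5.89399
g2 = m₄/m₂² − 3 = 1.31597 − 3 ≈ -1.684

-1.684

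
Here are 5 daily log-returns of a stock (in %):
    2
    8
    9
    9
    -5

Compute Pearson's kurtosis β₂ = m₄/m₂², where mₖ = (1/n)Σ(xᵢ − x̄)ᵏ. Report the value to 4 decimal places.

x̄ = 4.6000
Σ(xᵢ − x̄)² = 149.2000 ⇒ m₂ = 29.84000
Σ(xᵢ − x̄)⁴ = 9422.4160 ⇒ m₄ = 1884.48320
m₂² = 890.42560
β₂ = m₄/m₂² = 1884.48320 / 890.42560 ≈ 2.1164

2.1164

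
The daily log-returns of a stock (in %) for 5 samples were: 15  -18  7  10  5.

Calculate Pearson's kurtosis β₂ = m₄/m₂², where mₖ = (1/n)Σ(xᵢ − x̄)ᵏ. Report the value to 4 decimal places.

x̄ = 3.8000
Σ(xᵢ − x̄)² = 650.8000 ⇒ m₂ = 130.16000
Σ(xᵢ − x̄)⁴ = 243172.8160 ⇒ m₄ = 48634.56320
m₂² = 16941.62560
β₂ = m₄/m₂² = 48634.56320 / 16941.62560 ≈ 2.8707

2.8707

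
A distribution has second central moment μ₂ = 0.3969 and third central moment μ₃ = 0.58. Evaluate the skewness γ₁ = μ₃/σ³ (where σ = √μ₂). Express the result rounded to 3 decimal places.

2.320

σ = √μ₂ = √0.3969 = 0.63000
σ³ = μ₂^(3/2) = 0.25005
γ₁ = μ₃/σ³ = 0.58 / 0.25005 ≈ 2.320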